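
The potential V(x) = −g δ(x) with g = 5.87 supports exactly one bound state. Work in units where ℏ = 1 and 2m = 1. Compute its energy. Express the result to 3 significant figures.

E = -8.61

For x ≠ 0 the bound state is ψ ∝ e^{−κ|x|}; integrating the TISE across the delta gives the cusp condition 2κ = 2mg/ℏ², so κ = 2.935.
Then E = −ℏ²κ²/(2m) = −mg²/(2ℏ²) = -8.614.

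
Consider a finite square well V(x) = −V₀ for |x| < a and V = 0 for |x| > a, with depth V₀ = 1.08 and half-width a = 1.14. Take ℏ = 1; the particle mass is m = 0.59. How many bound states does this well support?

N = 1

Define the well-strength parameter z₀ = (a/ℏ)√(2mV₀) = 1.14 × √(2·0.59·1.08) = 1.287.
A new bound state (alternating even/odd) appears each time z₀ passes a multiple of π/2, so N = ⌊2z₀/π⌋ + 1 = ⌊0.8193⌋ + 1 = 1.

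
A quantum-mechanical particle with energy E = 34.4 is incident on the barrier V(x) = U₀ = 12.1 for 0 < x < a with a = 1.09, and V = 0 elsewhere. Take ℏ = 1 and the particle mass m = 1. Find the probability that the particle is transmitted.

T = 0.967

Above the barrier the interior wavenumber is k₂ = √(2m(E − U₀))/ℏ = 6.678, giving phase k₂a = 7.279.
T = [1 + U₀² sin²(k₂a) / (4E(E − U₀))]⁻¹ = 1/1.034 = 0.967.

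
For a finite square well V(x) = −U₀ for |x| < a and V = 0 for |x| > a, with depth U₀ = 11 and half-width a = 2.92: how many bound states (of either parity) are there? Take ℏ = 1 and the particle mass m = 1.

N = 9

The dimensionless depth is z₀ = a√(2mU₀)/ℏ = 2.92 × √(22.00) = 13.70.
The even/odd transcendental equations gain one root per π/2 in z₀, giving N = 1 + ⌊2z₀/π⌋ = 1 + ⌊8.719⌋ = 9.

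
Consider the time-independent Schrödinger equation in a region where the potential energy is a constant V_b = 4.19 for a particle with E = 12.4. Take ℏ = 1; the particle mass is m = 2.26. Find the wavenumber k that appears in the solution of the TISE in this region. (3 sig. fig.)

k = 6.09

With E > V_b the solution is oscillatory, ψ ∝ e^{±ikx} with k = √(2m(E − V_b))/ℏ.
k = √(2 × 2.26 × 8.21) = 6.092.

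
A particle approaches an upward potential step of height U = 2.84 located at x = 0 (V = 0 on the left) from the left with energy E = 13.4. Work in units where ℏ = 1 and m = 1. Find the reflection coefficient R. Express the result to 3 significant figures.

R = 0.00354

The wavenumbers are k₁ = √(2mE)/ℏ = 5.177 on the left and k₂ = √(2m(E − U))/ℏ = 4.596 on the right.
Continuity of ψ and ψ′ at the step yields the reflection amplitude r = (k₁ − k₂)/(k₁ + k₂) = 0.05948; thus R = |r|² = 0.003537, T = 0.9965.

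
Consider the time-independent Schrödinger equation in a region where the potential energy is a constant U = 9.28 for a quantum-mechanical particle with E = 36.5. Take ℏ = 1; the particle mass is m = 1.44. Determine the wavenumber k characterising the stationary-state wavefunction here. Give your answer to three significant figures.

With E > U the solution is oscillatory, ψ ∝ e^{±ikx} with k = √(2m(E − U))/ℏ.
k = √(2 × 1.44 × 27.22) = 8.854.

k = 8.85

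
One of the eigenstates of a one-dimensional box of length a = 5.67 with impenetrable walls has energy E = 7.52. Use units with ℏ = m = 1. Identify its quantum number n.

For an infinite well E_n = n²π²ℏ²/(2ma²), so n = (a/πℏ)√(2mE).
n = (5.67/π) × √(2 × 1 × 7.52) = 6.999 → n = 7.

n = 7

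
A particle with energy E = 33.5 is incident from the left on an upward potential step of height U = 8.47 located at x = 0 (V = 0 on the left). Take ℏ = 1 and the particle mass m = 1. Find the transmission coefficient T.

T = 0.995

The wavenumbers are k₁ = √(2mE)/ℏ = 8.185 on the left and k₂ = √(2m(E − U))/ℏ = 7.075 on the right.
Matching ψ and ψ′ at x = 0 gives r = (k₁ − k₂)/(k₁ + k₂), so R = r² = 0.005291 and T = 1 − R = 0.9947.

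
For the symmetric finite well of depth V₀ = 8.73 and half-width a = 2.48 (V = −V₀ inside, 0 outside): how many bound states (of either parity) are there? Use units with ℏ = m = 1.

Define the well-strength parameter z₀ = (a/ℏ)√(2mV₀) = 2.48 × √(2·1·8.73) = 10.36.
The even/odd transcendental equations gain one root per π/2 in z₀, giving N = 1 + ⌊2z₀/π⌋ = 1 + ⌊6.597⌋ = 7.

N = 7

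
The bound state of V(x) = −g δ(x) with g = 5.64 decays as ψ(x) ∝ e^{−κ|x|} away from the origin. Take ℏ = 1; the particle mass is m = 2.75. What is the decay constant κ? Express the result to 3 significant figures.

κ = 15.5

Integrating the TISE across x = 0 gives the cusp condition ψ'(0⁺) − ψ'(0⁻) = −(2mg/ℏ²)ψ(0).
With ψ ∝ e^{−κ|x|} this yields −2κ = −2mg/ℏ², so κ = mg/ℏ² = 15.51.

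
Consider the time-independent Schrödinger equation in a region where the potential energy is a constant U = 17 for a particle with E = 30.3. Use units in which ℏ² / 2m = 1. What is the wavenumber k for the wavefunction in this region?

k = 3.65

With E > U the solution is oscillatory, ψ ∝ e^{±ikx} with k = √(2m(E − U))/ℏ.
k = √(2 × 0.5 × 13.3) = 3.647.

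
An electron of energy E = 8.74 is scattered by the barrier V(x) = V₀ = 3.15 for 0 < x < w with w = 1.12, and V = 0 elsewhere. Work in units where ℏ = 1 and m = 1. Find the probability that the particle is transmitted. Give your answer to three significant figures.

T = 0.984

E > V₀: inside the barrier k₂ = √(2m(E − V₀))/ℏ = 3.344, k₂w = 3.745.
Matching at both interfaces gives T⁻¹ = 1 + V₀² sin²(k₂w) / [4E(E − V₀)] = 1.016, hence T = 0.984.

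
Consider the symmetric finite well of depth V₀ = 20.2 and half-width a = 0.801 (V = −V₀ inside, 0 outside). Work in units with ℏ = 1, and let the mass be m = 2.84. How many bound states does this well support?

N = 6

The dimensionless depth is z₀ = a√(2mV₀)/ℏ = 0.801 × √(114.7) = 8.580.
The even/odd transcendental equations gain one root per π/2 in z₀, giving N = 1 + ⌊2z₀/π⌋ = 1 + ⌊5.462⌋ = 6.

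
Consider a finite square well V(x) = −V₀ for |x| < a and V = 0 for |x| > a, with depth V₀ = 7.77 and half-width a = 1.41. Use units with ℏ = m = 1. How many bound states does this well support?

N = 4

Define the well-strength parameter z₀ = (a/ℏ)√(2mV₀) = 1.41 × √(2·1·7.77) = 5.558.
A new bound state (alternating even/odd) appears each time z₀ passes a multiple of π/2, so N = ⌊2z₀/π⌋ + 1 = ⌊3.539⌋ + 1 = 4.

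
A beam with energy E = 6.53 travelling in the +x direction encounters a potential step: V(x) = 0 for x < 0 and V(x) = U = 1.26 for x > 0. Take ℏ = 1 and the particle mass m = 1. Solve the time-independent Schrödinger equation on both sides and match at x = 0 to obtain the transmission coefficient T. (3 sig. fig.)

T = 0.997

The wavenumbers are k₁ = √(2mE)/ℏ = 3.614 on the left and k₂ = √(2m(E − U))/ℏ = 3.247 on the right.
Continuity of ψ and ψ′ at the step yields the reflection amplitude r = (k₁ − k₂)/(k₁ + k₂) = 0.05354; thus R = |r|² = 0.002867, T = 0.9971.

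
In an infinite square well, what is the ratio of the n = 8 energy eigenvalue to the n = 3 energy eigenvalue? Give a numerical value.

E_n = n²π²ℏ²/(2mL²) so the ratio is n₂²/n₁² = 64/9 = 7.11111.

7.11111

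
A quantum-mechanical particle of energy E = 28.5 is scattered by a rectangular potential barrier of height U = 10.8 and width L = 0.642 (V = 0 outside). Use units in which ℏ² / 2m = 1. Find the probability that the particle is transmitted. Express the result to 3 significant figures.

T = 0.990

Above the barrier the interior wavenumber is k₂ = √(2m(E − U))/ℏ = 4.207, giving phase k₂L = 2.701.
Matching at both interfaces gives T⁻¹ = 1 + U² sin²(k₂L) / [4E(E − U)] = 1.011, hence T = 0.990.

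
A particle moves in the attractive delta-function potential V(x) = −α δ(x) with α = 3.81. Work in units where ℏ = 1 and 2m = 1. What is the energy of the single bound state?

For x ≠ 0 the bound state is ψ ∝ e^{−κ|x|}; integrating the TISE across the delta gives the cusp condition 2κ = 2mα/ℏ², so κ = 1.905.
Then E = −ℏ²κ²/(2m) = −mα²/(2ℏ²) = -3.629.

E = -3.63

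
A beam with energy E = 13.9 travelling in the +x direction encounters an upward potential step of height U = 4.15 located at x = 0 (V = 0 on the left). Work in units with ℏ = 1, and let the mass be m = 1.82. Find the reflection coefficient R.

The wavenumbers are k₁ = √(2mE)/ℏ = 7.113 on the left and k₂ = √(2m(E − U))/ℏ = 5.957 on the right.
Continuity of ψ and ψ′ at the step yields the reflection amplitude r = (k₁ − k₂)/(k₁ + k₂) = 0.08842; thus R = |r|² = 0.007819, T = 0.9922.

R = 0.00782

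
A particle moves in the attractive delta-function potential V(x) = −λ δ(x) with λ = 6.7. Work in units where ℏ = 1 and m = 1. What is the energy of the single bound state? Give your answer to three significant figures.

For x ≠ 0 the bound state is ψ ∝ e^{−κ|x|}; integrating the TISE across the delta gives the cusp condition 2κ = 2mλ/ℏ², so κ = 6.700.
Then E = −ℏ²κ²/(2m) = −mλ²/(2ℏ²) = -22.45.

E = -22.4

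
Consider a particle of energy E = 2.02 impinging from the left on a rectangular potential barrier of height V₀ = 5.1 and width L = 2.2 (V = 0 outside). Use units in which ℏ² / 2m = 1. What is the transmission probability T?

T = 0.00169

E < V₀: inside the barrier ψ ∝ e^{±κx} with κ = √(2m(V₀ − E))/ℏ = 1.755.
κL = 3.861, sinh(κL) = 23.75.
Matching ψ, ψ′ at both faces gives T = [1 + V₀² sinh²(κL) / (4E(V₀ − E))]⁻¹ = 1/590.3 = 0.00169.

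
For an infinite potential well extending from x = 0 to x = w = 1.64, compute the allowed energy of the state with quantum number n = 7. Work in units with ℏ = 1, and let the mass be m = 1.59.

Requiring ψ(0) = ψ(w) = 0 quantises k = nπ/w, hence E_n = ℏ²k²/2m = n²π²ℏ²/(2mw²).
E_7 = 7² × π² / (2 × 1.59 × 1.64²) = 56.54.

E = 56.5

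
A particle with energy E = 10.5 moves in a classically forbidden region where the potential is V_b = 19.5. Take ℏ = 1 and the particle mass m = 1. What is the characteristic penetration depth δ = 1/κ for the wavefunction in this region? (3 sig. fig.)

Since E < V_b the TISE in this region is ψ'' = κ²ψ with κ = √(2m(V_b − E))/ℏ.
κ = √(2 × 1 × 9) = 4.243. The penetration depth is δ = 1/κ = 0.236.

δ = 0.236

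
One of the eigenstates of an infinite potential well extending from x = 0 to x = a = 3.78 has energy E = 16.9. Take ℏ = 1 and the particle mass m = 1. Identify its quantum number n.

n = 7

For an infinite well E_n = n²π²ℏ²/(2ma²), so n = (a/πℏ)√(2mE).
n = (3.78/π) × √(2 × 1 × 16.9) = 6.995 → n = 7.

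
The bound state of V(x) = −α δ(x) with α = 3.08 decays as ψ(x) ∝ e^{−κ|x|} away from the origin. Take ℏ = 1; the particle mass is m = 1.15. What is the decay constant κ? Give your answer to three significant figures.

Integrating the TISE across x = 0 gives the cusp condition ψ'(0⁺) − ψ'(0⁻) = −(2mα/ℏ²)ψ(0).
With ψ ∝ e^{−κ|x|} this yields −2κ = −2mα/ℏ², so κ = mα/ℏ² = 3.542.

κ = 3.54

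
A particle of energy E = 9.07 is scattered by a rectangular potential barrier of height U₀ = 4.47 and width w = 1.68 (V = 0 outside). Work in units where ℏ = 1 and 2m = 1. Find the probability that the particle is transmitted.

E > U₀: inside the barrier k₂ = √(2m(E − U₀))/ℏ = 2.145, k₂w = 3.603.
T = [1 + U₀² sin²(k₂w) / (4E(E − U₀))]⁻¹ = 1/1.024 = 0.977.

T = 0.977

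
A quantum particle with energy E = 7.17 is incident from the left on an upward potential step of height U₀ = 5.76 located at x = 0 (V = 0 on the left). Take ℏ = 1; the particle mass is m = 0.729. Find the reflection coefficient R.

On each side the TISE gives plane waves with k = √(2m(E − V))/ℏ: k₁ = √(2·0.729·7.17) = 3.233, k₂ = √(2·0.729·1.41) = 1.434.
Continuity of ψ and ψ′ at the step yields the reflection amplitude r = (k₁ − k₂)/(k₁ + k₂) = 0.3856; thus R = |r|² = 0.1487, T = 0.8513.

R = 0.149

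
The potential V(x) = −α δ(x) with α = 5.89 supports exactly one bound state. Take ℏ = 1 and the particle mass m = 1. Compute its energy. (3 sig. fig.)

E = -17.3

For x ≠ 0 the bound state is ψ ∝ e^{−κ|x|}; integrating the TISE across the delta gives the cusp condition 2κ = 2mα/ℏ², so κ = 5.890.
Then E = −ℏ²κ²/(2m) = −mα²/(2ℏ²) = -17.35.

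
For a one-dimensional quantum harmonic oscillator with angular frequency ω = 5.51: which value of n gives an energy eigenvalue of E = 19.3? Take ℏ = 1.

n = 3

Invert E_n = (n + ½)ℏω: n = E/ℏω − ½ = 3.003, so n = 3.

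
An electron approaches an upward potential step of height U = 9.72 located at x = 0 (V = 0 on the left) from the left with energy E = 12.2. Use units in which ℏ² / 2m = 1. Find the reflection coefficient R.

On each side the TISE gives plane waves with k = √(2m(E − V))/ℏ: k₁ = √(2·½·12.2) = 3.493, k₂ = √(2·½·2.48) = 1.575.
Continuity of ψ and ψ′ at the step yields the reflection amplitude r = (k₁ − k₂)/(k₁ + k₂) = 0.3785; thus R = |r|² = 0.1433, T = 0.8567.

R = 0.143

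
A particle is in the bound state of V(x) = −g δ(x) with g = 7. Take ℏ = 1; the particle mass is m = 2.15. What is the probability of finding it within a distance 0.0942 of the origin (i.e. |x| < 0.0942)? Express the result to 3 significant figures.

The normalised bound state is ψ = √κ e^{−κ|x|} with κ = mg/ℏ² = 15.05.
P(|x| < d) = ∫_{−d}^{d} κ e^{−2κ|x|} dx = 1 − e^{−2κd} = 1 − e^{−2.835} = 0.9413.

P = 0.941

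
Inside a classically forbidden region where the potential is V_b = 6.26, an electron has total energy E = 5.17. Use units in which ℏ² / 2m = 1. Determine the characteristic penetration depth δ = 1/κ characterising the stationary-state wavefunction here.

δ = 0.958

Since E < V_b the TISE in this region is ψ'' = κ²ψ with κ = √(2m(V_b − E))/ℏ.
κ = √(2 × 0.5 × 1.09) = 1.044. The penetration depth is δ = 1/κ = 0.958.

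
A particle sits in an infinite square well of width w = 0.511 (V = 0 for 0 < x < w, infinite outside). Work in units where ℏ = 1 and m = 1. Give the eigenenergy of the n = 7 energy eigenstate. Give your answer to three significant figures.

The infinite-well eigenfunctions ψ_n = √(2/w) sin(nπx/w) vanish at both walls, giving E_n = n²π²ℏ²/(2mw²).
E_7 = 7² × π² / (2 × 1 × 0.511²) = 926.0.

E = 926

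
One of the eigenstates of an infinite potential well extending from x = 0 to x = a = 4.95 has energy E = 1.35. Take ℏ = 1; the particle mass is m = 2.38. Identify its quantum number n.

n = 4

For an infinite well E_n = n²π²ℏ²/(2ma²), so n = (a/πℏ)√(2mE).
n = (4.95/π) × √(2 × 2.38 × 1.35) = 3.994 → n = 4.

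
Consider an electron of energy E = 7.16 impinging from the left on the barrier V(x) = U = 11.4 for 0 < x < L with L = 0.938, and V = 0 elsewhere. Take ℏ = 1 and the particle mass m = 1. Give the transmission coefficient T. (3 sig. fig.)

E < U: inside the barrier ψ ∝ e^{±κx} with κ = √(2m(U − E))/ℏ = 2.912.
κL = 2.731, sinh(κL) = 7.645.
Matching ψ, ψ′ at both faces gives T = [1 + U² sinh²(κL) / (4E(U − E))]⁻¹ = 1/63.56 = 0.0157.

T = 0.0157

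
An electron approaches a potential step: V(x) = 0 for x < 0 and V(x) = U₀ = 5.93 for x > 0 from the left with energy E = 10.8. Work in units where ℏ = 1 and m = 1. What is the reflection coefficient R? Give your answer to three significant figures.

On each side the TISE gives plane waves with k = √(2m(E − V))/ℏ: k₁ = √(2·1·10.8) = 4.648, k₂ = √(2·1·4.87) = 3.121.
Continuity of ψ and ψ′ at the step yields the reflection amplitude r = (k₁ − k₂)/(k₁ + k₂) = 0.1965; thus R = |r|² = 0.03862, T = 0.9614.

R = 0.0386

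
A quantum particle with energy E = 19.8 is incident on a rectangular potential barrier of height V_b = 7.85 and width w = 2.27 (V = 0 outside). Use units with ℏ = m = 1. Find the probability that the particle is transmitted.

T = 0.939

Above the barrier the interior wavenumber is k₂ = √(2m(E − V_b))/ℏ = 4.889, giving phase k₂w = 11.10.
T = [1 + V_b² sin²(k₂w) / (4E(E − V_b))]⁻¹ = 1/1.064 = 0.939.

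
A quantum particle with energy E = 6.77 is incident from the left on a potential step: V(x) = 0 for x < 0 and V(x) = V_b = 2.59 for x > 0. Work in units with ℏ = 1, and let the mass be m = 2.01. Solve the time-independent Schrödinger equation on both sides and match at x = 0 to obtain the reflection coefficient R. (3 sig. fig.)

R = 0.0144

The wavenumbers are k₁ = √(2mE)/ℏ = 5.217 on the left and k₂ = √(2m(E − V_b))/ℏ = 4.099 on the right.
Matching ψ and ψ′ at x = 0 gives r = (k₁ − k₂)/(k₁ + k₂), so R = r² = 0.01439 and T = 1 − R = 0.9856.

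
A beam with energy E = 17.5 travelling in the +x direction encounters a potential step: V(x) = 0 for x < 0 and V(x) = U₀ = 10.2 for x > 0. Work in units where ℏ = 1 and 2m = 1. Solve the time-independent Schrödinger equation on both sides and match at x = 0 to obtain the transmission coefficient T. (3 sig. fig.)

The wavenumbers are k₁ = √(2mE)/ℏ = 4.183 on the left and k₂ = √(2m(E − U₀))/ℏ = 2.702 on the right.
Matching ψ and ψ′ at x = 0 gives r = (k₁ − k₂)/(k₁ + k₂), so R = r² = 0.04630 and T = 1 − R = 0.9537.

T = 0.954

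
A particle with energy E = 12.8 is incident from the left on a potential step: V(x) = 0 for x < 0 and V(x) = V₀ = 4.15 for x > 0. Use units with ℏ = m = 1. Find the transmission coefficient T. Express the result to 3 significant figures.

On each side the TISE gives plane waves with k = √(2m(E − V))/ℏ: k₁ = √(2·1·12.8) = 5.060, k₂ = √(2·1·8.65) = 4.159.
Continuity of ψ and ψ′ at the step yields the reflection amplitude r = (k₁ − k₂)/(k₁ + k₂) = 0.09766; thus R = |r|² = 0.009537, T = 0.9905.

T = 0.990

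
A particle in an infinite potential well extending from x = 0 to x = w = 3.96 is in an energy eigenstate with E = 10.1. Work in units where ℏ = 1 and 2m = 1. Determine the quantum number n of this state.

For an infinite well E_n = n²π²ℏ²/(2mw²), so n = (w/πℏ)√(2mE).
n = (3.96/π) × √(2 × 0.5 × 10.1) = 4.006 → n = 4.

n = 4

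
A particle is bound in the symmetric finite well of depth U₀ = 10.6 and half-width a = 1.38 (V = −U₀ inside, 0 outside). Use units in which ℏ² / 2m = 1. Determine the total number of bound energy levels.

N = 3

The dimensionless depth is z₀ = a√(2mU₀)/ℏ = 1.38 × √(10.60) = 4.493.
A new bound state (alternating even/odd) appears each time z₀ passes a multiple of π/2, so N = ⌊2z₀/π⌋ + 1 = ⌊2.860⌋ + 1 = 3.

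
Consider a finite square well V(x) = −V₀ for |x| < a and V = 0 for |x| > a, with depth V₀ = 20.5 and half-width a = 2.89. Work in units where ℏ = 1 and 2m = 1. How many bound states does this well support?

N = 9

The dimensionless depth is z₀ = a√(2mV₀)/ℏ = 2.89 × √(20.50) = 13.09.
The even/odd transcendental equations gain one root per π/2 in z₀, giving N = 1 + ⌊2z₀/π⌋ = 1 + ⌊8.330⌋ = 9.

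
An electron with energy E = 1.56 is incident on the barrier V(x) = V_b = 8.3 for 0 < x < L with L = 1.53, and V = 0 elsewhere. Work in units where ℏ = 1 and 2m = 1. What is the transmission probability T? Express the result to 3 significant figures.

T = 0.000866

E < V_b: inside the barrier ψ ∝ e^{±κx} with κ = √(2m(V_b − E))/ℏ = 2.596.
κL = 3.972, sinh(κL) = 26.54.
Matching ψ, ψ′ at both faces gives T = [1 + V_b² sinh²(κL) / (4E(V_b − E))]⁻¹ = 1/1155 = 0.000866.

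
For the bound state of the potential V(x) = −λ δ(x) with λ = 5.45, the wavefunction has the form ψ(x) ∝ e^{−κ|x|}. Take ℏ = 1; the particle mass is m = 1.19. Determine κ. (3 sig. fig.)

Integrate −(ℏ²/2m)ψ'' − λδ(x)ψ = Eψ from −ε to +ε: the ψ'' term gives ψ'(0⁺) − ψ'(0⁻) and the δ term gives −(2mλ/ℏ²)ψ(0).
With ψ ∝ e^{−κ|x|} this yields −2κ = −2mλ/ℏ², so κ = mλ/ℏ² = 6.486.

κ = 6.49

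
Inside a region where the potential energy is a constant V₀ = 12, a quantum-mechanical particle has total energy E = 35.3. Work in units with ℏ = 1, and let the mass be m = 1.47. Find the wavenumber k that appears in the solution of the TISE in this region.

k = 8.28

With E > V₀ the solution is oscillatory, ψ ∝ e^{±ikx} with k = √(2m(E − V₀))/ℏ.
k = √(2 × 1.47 × 23.3) = 8.277.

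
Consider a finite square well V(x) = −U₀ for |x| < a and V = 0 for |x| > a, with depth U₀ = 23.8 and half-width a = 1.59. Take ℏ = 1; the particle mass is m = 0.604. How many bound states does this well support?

The dimensionless depth is z₀ = a√(2mU₀)/ℏ = 1.59 × √(28.75) = 8.525.
The even/odd transcendental equations gain one root per π/2 in z₀, giving N = 1 + ⌊2z₀/π⌋ = 1 + ⌊5.427⌋ = 6.

N = 6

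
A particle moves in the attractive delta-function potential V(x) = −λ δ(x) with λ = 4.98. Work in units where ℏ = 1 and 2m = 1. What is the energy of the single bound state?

E = -6.20

For x ≠ 0 the bound state is ψ ∝ e^{−κ|x|}; integrating the TISE across the delta gives the cusp condition 2κ = 2mλ/ℏ², so κ = 2.490.
Then E = −ℏ²κ²/(2m) = −mλ²/(2ℏ²) = -6.200.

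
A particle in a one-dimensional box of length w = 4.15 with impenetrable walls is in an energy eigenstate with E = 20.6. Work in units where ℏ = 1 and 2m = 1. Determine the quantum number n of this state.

For an infinite well E_n = n²π²ℏ²/(2mw²), so n = (w/πℏ)√(2mE).
n = (4.15/π) × √(2 × 0.5 × 20.6) = 5.996 → n = 6.

n = 6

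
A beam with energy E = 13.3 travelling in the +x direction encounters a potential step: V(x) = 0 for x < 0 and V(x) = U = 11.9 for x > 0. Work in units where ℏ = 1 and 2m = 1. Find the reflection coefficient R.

R = 0.260

On each side the TISE gives plane waves with k = √(2m(E − V))/ℏ: k₁ = √(2·½·13.3) = 3.647, k₂ = √(2·½·1.4) = 1.183.
Continuity of ψ and ψ′ at the step yields the reflection amplitude r = (k₁ − k₂)/(k₁ + k₂) = 0.5101; thus R = |r|² = 0.2602, T = 0.7398.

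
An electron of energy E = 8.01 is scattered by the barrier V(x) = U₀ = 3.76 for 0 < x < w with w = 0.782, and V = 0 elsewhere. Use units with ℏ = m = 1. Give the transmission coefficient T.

T = 0.944

Above the barrier the interior wavenumber is k₂ = √(2m(E − U₀))/ℏ = 2.915, giving phase k₂w = 2.280.
Matching at both interfaces gives T⁻¹ = 1 + U₀² sin²(k₂w) / [4E(E − U₀)] = 1.060, hence T = 0.944.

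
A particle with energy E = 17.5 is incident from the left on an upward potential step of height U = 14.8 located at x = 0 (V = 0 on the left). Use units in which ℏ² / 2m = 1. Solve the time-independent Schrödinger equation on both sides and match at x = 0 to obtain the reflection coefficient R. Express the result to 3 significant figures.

The wavenumbers are k₁ = √(2mE)/ℏ = 4.183 on the left and k₂ = √(2m(E − U))/ℏ = 1.643 on the right.
Continuity of ψ and ψ′ at the step yields the reflection amplitude r = (k₁ − k₂)/(k₁ + k₂) = 0.4360; thus R = |r|² = 0.1901, T = 0.8099.

R = 0.190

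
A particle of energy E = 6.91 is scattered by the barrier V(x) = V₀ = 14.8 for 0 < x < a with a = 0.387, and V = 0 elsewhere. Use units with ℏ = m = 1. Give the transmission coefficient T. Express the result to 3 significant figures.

Since E < V₀ the interior solution is evanescent with decay constant κ = √(2m(V₀ − E))/ℏ = 3.972.
κa = 1.537, sinh(κa) = 2.219.
Matching ψ, ψ′ at both faces gives T = [1 + V₀² sinh²(κa) / (4E(V₀ − E))]⁻¹ = 1/5.944 = 0.168.

T = 0.168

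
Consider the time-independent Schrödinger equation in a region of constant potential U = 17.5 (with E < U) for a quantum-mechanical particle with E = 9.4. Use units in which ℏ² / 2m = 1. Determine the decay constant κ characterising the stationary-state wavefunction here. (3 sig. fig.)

κ = 2.85

Since E < U the TISE in this region is ψ'' = κ²ψ with κ = √(2m(U − E))/ℏ.
κ = √(2 × 0.5 × 8.1) = 2.846.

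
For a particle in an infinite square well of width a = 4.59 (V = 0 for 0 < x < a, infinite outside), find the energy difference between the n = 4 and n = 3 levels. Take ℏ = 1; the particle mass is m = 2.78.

E_n = n²π²ℏ²/(2ma²), so ΔE = (4² − 3²) π²ℏ²/(2ma²).
ΔE = 7 × π² / (2 × 2.78 × 4.59²) = 0.5898.

ΔE = 0.590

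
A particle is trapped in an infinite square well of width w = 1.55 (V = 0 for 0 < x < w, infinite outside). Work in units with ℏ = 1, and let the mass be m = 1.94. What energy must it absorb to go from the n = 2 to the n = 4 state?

E_n = n²π²ℏ²/(2mw²), so ΔE = (4² − 2²) π²ℏ²/(2mw²).
ΔE = 12 × π² / (2 × 1.94 × 1.55²) = 12.71.

ΔE = 12.7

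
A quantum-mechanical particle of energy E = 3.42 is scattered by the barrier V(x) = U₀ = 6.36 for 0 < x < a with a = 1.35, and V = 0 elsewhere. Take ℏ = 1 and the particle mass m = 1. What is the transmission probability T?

T = 0.00569

E < U₀: inside the barrier ψ ∝ e^{±κx} with κ = √(2m(U₀ − E))/ℏ = 2.425.
κa = 3.274, sinh(κa) = 13.18.
Matching ψ, ψ′ at both faces gives T = [1 + U₀² sinh²(κa) / (4E(U₀ − E))]⁻¹ = 1/175.8 = 0.00569.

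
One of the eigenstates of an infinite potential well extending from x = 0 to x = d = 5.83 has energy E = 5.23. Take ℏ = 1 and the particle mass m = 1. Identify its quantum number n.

For an infinite well E_n = n²π²ℏ²/(2md²), so n = (d/πℏ)√(2mE).
n = (5.83/π) × √(2 × 1 × 5.23) = 6.002 → n = 6.

n = 6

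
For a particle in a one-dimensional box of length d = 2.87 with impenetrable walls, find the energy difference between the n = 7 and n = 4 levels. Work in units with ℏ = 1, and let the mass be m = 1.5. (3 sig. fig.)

ΔE = 13.2

E_n = n²π²ℏ²/(2md²), so ΔE = (7² − 4²) π²ℏ²/(2md²).
ΔE = 33 × π² / (2 × 1.5 × 2.87²) = 13.18.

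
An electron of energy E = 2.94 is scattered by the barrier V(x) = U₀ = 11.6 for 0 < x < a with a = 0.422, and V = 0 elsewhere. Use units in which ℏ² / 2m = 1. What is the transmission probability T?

T = 0.231

Since E < U₀ the interior solution is evanescent with decay constant κ = √(2m(U₀ − E))/ℏ = 2.943.
κa = 1.242, sinh(κa) = 1.587.
Matching ψ, ψ′ at both faces gives T = [1 + U₀² sinh²(κa) / (4E(U₀ − E))]⁻¹ = 1/4.326 = 0.231.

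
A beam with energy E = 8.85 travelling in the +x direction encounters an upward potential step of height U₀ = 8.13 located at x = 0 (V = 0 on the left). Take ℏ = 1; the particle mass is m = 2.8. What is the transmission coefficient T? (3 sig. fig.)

T = 0.691

On each side the TISE gives plane waves with k = √(2m(E − V))/ℏ: k₁ = √(2·2.8·8.85) = 7.040, k₂ = √(2·2.8·0.72) = 2.008.
Continuity of ψ and ψ′ at the step yields the reflection amplitude r = (k₁ − k₂)/(k₁ + k₂) = 0.5561; thus R = |r|² = 0.3093, T = 0.6907.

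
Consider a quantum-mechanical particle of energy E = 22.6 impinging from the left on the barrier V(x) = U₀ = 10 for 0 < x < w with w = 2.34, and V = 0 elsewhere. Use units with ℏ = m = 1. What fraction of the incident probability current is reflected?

R = 0.0448

Above the barrier the interior wavenumber is k₂ = √(2m(E − U₀))/ℏ = 5.020, giving phase k₂w = 11.75.
Matching at both interfaces gives T⁻¹ = 1 + U₀² sin²(k₂w) / [4E(E − U₀)] = 1.047, hence T = 0.955.
R = 1 − T = 0.0448.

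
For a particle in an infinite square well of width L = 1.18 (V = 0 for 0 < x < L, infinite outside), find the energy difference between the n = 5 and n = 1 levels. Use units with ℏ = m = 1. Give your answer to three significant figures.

E_n = n²π²ℏ²/(2mL²), so ΔE = (5² − 1²) π²ℏ²/(2mL²).
ΔE = 24 × π² / (2 × 1 × 1.18²) = 85.06.

ΔE = 85.1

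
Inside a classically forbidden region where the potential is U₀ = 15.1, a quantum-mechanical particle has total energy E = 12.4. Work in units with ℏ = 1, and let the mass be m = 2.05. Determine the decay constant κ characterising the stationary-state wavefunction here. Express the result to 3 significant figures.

κ = 3.33

Since E < U₀ the TISE in this region is ψ'' = κ²ψ with κ = √(2m(U₀ − E))/ℏ.
κ = √(2 × 2.05 × 2.7) = 3.327.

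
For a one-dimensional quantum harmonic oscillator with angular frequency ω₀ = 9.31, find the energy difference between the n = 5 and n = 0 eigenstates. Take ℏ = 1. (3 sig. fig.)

E_n = ℏω₀(n + ½), so ΔE = (5 − 0) ℏω₀ = 5 × 9.31 = 46.55.

ΔE = 46.6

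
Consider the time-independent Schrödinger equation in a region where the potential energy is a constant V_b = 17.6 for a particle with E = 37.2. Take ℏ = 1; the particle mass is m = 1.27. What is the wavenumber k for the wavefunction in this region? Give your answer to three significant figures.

k = 7.06

With E > V_b the solution is oscillatory, ψ ∝ e^{±ikx} with k = √(2m(E − V_b))/ℏ.
k = √(2 × 1.27 × 19.6) = 7.056.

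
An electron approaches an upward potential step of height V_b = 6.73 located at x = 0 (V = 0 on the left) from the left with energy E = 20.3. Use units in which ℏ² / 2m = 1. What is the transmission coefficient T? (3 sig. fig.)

On each side the TISE gives plane waves with k = √(2m(E − V))/ℏ: k₁ = √(2·½·20.3) = 4.506, k₂ = √(2·½·13.57) = 3.684.
Matching ψ and ψ′ at x = 0 gives r = (k₁ − k₂)/(k₁ + k₂), so R = r² = 0.01007 and T = 1 − R = 0.9899.

T = 0.990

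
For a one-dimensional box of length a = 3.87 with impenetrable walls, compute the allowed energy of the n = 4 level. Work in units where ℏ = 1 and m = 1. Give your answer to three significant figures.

Requiring ψ(0) = ψ(a) = 0 quantises k = nπ/a, hence E_n = ℏ²k²/2m = n²π²ℏ²/(2ma²).
E_4 = 4² × π² / (2 × 1 × 3.87²) = 5.272.

E = 5.27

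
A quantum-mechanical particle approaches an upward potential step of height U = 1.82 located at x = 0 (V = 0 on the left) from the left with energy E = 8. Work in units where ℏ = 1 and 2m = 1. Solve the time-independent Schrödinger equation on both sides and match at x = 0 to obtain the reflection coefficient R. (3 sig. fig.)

R = 0.00415

On each side the TISE gives plane waves with k = √(2m(E − V))/ℏ: k₁ = √(2·½·8) = 2.828, k₂ = √(2·½·6.18) = 2.486.
Matching ψ and ψ′ at x = 0 gives r = (k₁ − k₂)/(k₁ + k₂), so R = r² = 0.004153 and T = 1 − R = 0.9958.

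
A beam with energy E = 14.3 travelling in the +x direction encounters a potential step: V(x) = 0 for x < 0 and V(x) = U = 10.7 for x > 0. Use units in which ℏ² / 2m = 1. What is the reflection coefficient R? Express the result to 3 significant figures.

R = 0.110

On each side the TISE gives plane waves with k = √(2m(E − V))/ℏ: k₁ = √(2·½·14.3) = 3.782, k₂ = √(2·½·3.6) = 1.897.
Matching ψ and ψ′ at x = 0 gives r = (k₁ − k₂)/(k₁ + k₂), so R = r² = 0.1101 and T = 1 − R = 0.8899.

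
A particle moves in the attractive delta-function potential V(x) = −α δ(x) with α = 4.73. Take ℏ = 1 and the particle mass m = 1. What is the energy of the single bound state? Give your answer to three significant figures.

E = -11.2

The bound state is ψ(x) = √κ e^{−κ|x|}. The derivative jump ψ'(0⁺) − ψ'(0⁻) = −(2mα/ℏ²)ψ(0) fixes κ = mα/ℏ² = 4.730.
Then E = −ℏ²κ²/(2m) = −mα²/(2ℏ²) = -11.19.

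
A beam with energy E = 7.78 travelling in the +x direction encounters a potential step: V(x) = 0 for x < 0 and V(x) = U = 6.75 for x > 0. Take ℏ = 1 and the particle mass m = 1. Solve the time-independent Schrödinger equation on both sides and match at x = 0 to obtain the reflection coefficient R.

The wavenumbers are k₁ = √(2mE)/ℏ = 3.945 on the left and k₂ = √(2m(E − U))/ℏ = 1.435 on the right.
Matching ψ and ψ′ at x = 0 gives r = (k₁ − k₂)/(k₁ + k₂), so R = r² = 0.2176 and T = 1 − R = 0.7824.

R = 0.218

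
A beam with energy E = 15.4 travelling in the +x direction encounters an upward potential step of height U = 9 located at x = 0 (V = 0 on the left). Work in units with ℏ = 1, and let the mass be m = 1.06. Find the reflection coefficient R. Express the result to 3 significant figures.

On each side the TISE gives plane waves with k = √(2m(E − V))/ℏ: k₁ = √(2·1.06·15.4) = 5.714, k₂ = √(2·1.06·6.4) = 3.683.
Matching ψ and ψ′ at x = 0 gives r = (k₁ − k₂)/(k₁ + k₂), so R = r² = 0.04668 and T = 1 − R = 0.9533.

R = 0.0467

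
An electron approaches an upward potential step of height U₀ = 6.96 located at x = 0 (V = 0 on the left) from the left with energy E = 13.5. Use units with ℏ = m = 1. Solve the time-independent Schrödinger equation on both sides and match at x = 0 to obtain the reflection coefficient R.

R = 0.0321

On each side the TISE gives plane waves with k = √(2m(E − V))/ℏ: k₁ = √(2·1·13.5) = 5.196, k₂ = √(2·1·6.54) = 3.617.
Continuity of ψ and ψ′ at the step yields the reflection amplitude r = (k₁ − k₂)/(k₁ + k₂) = 0.1792; thus R = |r|² = 0.03212, T = 0.9679.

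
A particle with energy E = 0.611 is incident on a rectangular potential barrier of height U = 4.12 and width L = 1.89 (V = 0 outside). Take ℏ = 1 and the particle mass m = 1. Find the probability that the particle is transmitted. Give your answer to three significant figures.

T = 0.0000905

Since E < U the interior solution is evanescent with decay constant κ = √(2m(U − E))/ℏ = 2.649.
κL = 5.007, sinh(κL) = 74.72.
Matching ψ, ψ′ at both faces gives T = [1 + U² sinh²(κL) / (4E(U − E))]⁻¹ = 1/11050 = 0.0000905.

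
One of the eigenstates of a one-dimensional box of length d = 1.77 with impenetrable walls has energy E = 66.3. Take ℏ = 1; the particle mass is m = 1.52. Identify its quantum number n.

n = 8

From E_n = n²π²ℏ²/(2md²) invert to n = √(2md²E)/(πℏ).
n = (1.77/π) × √(2 × 1.52 × 66.3) = 7.999 → n = 8.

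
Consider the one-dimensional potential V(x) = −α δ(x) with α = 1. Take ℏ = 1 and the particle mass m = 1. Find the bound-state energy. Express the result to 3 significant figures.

The bound state is ψ(x) = √κ e^{−κ|x|}. The derivative jump ψ'(0⁺) − ψ'(0⁻) = −(2mα/ℏ²)ψ(0) fixes κ = mα/ℏ² = 1.000.
Then E = −ℏ²κ²/(2m) = −mα²/(2ℏ²) = -0.5000.

E = -0.500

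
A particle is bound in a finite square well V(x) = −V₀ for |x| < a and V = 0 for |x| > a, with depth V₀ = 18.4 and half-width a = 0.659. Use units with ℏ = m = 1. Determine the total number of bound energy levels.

N = 3

The dimensionless depth is z₀ = a√(2mV₀)/ℏ = 0.659 × √(36.80) = 3.998.
The even/odd transcendental equations gain one root per π/2 in z₀, giving N = 1 + ⌊2z₀/π⌋ = 1 + ⌊2.545⌋ = 3.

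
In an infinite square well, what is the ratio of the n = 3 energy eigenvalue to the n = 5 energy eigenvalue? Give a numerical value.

Since E_n ∝ n², the ratio is (3/5)² = 0.36.

0.36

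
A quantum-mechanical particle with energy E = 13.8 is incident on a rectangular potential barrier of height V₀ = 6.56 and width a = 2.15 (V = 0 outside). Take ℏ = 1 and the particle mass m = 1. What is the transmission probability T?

T = 0.912

Above the barrier the interior wavenumber is k₂ = √(2m(E − V₀))/ℏ = 3.805, giving phase k₂a = 8.181.
Matching at both interfaces gives T⁻¹ = 1 + V₀² sin²(k₂a) / [4E(E − V₀)] = 1.097, hence T = 0.912.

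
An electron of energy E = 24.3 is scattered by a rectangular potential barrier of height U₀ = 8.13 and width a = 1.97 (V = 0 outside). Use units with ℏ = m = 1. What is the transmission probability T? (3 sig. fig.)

T = 0.961

Above the barrier the interior wavenumber is k₂ = √(2m(E − U₀))/ℏ = 5.687, giving phase k₂a = 11.20.
Matching at both interfaces gives T⁻¹ = 1 + U₀² sin²(k₂a) / [4E(E − U₀)] = 1.040, hence T = 0.961.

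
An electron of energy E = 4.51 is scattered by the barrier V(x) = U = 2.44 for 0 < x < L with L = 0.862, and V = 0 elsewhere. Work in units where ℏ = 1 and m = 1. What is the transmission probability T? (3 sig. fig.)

T = 0.866

Above the barrier the interior wavenumber is k₂ = √(2m(E − U))/ℏ = 2.035, giving phase k₂L = 1.754.
T = [1 + U² sin²(k₂L) / (4E(E − U))]⁻¹ = 1/1.154 = 0.866.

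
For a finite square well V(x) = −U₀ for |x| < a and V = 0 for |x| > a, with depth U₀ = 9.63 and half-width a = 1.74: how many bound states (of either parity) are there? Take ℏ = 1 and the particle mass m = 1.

Define the well-strength parameter z₀ = (a/ℏ)√(2mU₀) = 1.74 × √(2·1·9.63) = 7.636.
The even/odd transcendental equations gain one root per π/2 in z₀, giving N = 1 + ⌊2z₀/π⌋ = 1 + ⌊4.861⌋ = 5.

N = 5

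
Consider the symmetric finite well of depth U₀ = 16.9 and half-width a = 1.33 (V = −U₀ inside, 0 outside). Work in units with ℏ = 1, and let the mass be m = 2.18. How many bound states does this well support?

N = 8

The dimensionless depth is z₀ = a√(2mU₀)/ℏ = 1.33 × √(73.68) = 11.42.
A new bound state (alternating even/odd) appears each time z₀ passes a multiple of π/2, so N = ⌊2z₀/π⌋ + 1 = ⌊7.268⌋ + 1 = 8.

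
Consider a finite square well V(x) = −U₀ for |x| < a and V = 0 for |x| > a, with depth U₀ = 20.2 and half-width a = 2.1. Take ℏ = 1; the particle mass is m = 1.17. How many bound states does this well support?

N = 10

Define the well-strength parameter z₀ = (a/ℏ)√(2mU₀) = 2.1 × √(2·1.17·20.2) = 14.44.
The even/odd transcendental equations gain one root per π/2 in z₀, giving N = 1 + ⌊2z₀/π⌋ = 1 + ⌊9.191⌋ = 10.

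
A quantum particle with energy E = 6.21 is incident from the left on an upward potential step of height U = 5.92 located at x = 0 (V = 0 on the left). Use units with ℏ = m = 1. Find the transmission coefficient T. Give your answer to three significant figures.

On each side the TISE gives plane waves with k = √(2m(E − V))/ℏ: k₁ = √(2·1·6.21) = 3.524, k₂ = √(2·1·0.29) = 0.7616.
Matching ψ and ψ′ at x = 0 gives r = (k₁ − k₂)/(k₁ + k₂), so R = r² = 0.4155 and T = 1 − R = 0.5845.

T = 0.584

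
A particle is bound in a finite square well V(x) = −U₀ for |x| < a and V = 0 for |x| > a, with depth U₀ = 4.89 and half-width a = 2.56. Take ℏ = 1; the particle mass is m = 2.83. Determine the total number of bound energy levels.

N = 9

The dimensionless depth is z₀ = a√(2mU₀)/ℏ = 2.56 × √(27.68) = 13.47.
A new bound state (alternating even/odd) appears each time z₀ passes a multiple of π/2, so N = ⌊2z₀/π⌋ + 1 = ⌊8.574⌋ + 1 = 9.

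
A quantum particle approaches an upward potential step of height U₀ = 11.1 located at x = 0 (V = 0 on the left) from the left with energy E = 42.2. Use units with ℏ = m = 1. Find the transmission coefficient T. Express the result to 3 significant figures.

T = 0.994

The wavenumbers are k₁ = √(2mE)/ℏ = 9.187 on the left and k₂ = √(2m(E − U₀))/ℏ = 7.887 on the right.
Matching ψ and ψ′ at x = 0 gives r = (k₁ − k₂)/(k₁ + k₂), so R = r² = 0.005800 and T = 1 − R = 0.9942.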